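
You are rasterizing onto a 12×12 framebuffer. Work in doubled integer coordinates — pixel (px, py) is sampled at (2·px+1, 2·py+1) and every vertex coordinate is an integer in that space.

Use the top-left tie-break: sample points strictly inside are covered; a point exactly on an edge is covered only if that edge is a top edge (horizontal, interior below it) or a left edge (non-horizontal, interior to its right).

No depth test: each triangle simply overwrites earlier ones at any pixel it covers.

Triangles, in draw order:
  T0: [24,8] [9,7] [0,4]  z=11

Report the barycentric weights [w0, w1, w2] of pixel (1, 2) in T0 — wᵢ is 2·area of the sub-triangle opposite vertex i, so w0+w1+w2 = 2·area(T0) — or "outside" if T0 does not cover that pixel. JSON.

T0:
  2·area = 36
  edge (24, 8)→(9, 7): d=(-15,-1) top-left  bias=+0
  edge (9, 7)→(0, 4): d=(-9,-3) top-left  bias=+0
  edge (0, 4)→(24, 8): d=(24,4) right/bottom  bias=-1
    (1,2)@(3, 5): e=[24,0,12] → X  [on edge]
    (2,2)@(5, 5): e=[26,6,4] → X
    (3,2)@(7, 5): e=[28,12,-4] → .
    (1,3)@(3, 7): e=[-6,-18,60] → .
    (2,3)@(5, 7): e=[-4,-12,52] → .
    (4,3)@(9, 7): e=[0,0,36] → X  [on edge]
    (5,3)@(11, 7): e=[2,6,28] → X
    (6,3)@(13, 7): e=[4,12,20] → X
    (7,3)@(15, 7): e=[6,18,12] → X
    (8,3)@(17, 7): e=[8,24,4] → X
    (9,3)@(19, 7): e=[10,30,-4] → .
    (4,4)@(9, 9): e=[-30,-18,84] → .
    (7,4)@(15, 9): e=[-24,0,60] → .  [on edge]
    (10,5)@(21, 11): e=[-48,0,84] → .  [on edge]
  covered (7 px):
    . . . . . . . . . . . .
    . . . . . . . . . . . .
    . X X . . . . . . . . .
    . . . . X X X X X . . .
    . . . . . . . . . . . .
    . . . . . . . . . . . .
    . . . . . . . . . . . .
    . . . . . . . . . . . .
    . . . . . . . . . . . .
    . . . . . . . . . . . .
    . . . . . . . . . . . .
    . . . . . . . . . . . .

Result: [0,12,24]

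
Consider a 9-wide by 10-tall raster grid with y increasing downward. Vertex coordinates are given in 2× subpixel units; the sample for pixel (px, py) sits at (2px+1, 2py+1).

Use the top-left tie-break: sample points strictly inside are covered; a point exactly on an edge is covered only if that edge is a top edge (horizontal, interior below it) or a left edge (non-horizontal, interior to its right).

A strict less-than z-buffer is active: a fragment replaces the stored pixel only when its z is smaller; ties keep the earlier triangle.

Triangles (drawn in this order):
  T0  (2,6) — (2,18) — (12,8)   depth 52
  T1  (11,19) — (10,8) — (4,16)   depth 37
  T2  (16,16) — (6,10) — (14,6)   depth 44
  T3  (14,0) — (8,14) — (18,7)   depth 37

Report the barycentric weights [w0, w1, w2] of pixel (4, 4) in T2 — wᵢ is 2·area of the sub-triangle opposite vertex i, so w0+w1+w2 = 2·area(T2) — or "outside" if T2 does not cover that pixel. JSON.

T0:
  2·area = 120  (B↔C swapped to make it positive)
  edge (2, 6)→(12, 8): d=(10,2) right/bottom  bias=-1
  edge (12, 8)→(2, 18): d=(-10,10) right/bottom  bias=-1
  edge (2, 18)→(2, 6): d=(0,-12) top-left  bias=+0
    (8,1)@(17, 3): e=[-60,0,180] → ·  [on edge]
    (7,2)@(15, 5): e=[-36,0,156] → ·  [on edge]
    (1,3)@(3, 7): e=[8,100,12] → #
    (2,3)@(5, 7): e=[4,80,36] → #
    (3,3)@(7, 7): e=[0,60,60] → ·  [on edge]
    (6,3)@(13, 7): e=[-12,0,132] → ·  [on edge]
    (1,4)@(3, 9): e=[28,80,12] → #
    (3,4)@(7, 9): e=[20,40,60] → #
    (4,4)@(9, 9): e=[16,20,84] → #
    (5,4)@(11, 9): e=[12,0,108] → ·  [on edge]
    (8,4)@(17, 9): e=[0,-60,180] → ·  [on edge]
    (1,5)@(3, 11): e=[48,60,12] → #
    (4,5)@(9, 11): e=[36,0,84] → ·  [on edge]
    (3,6)@(7, 13): e=[60,0,60] → ·  [on edge]
    (2,7)@(5, 15): e=[84,0,36] → ·  [on edge]
    (1,8)@(3, 17): e=[108,0,12] → ·  [on edge]
    (0,9)@(1, 19): e=[132,0,-12] → ·  [on edge]
  covered (12 px):
    · · · · · · · · ·
    · · · · · · · · ·
    · · · · · · · · ·
    · # # · · · · · ·
    · # # # # · · · ·
    · # # # · · · · ·
    · # # · · · · · ·
    · # · · · · · · ·
    · · · · · · · · ·
    · · · · · · · · ·
T1:
  2·area = 74  (B↔C swapped to make it positive)
  edge (11, 19)→(4, 16): d=(-7,-3) top-left  bias=+0
  edge (4, 16)→(10, 8): d=(6,-8) top-left  bias=+0
  edge (10, 8)→(11, 19): d=(1,11) right/bottom  bias=-1
    (4,5)@(9, 11): e=[50,10,14] → #
    (5,5)@(11, 11): e=[56,26,-8] → ·
    (3,6)@(7, 13): e=[30,6,38] → #
    (5,6)@(11, 13): e=[42,38,-6] → ·
    (2,7)@(5, 15): e=[10,2,62] → #
    (5,7)@(11, 15): e=[28,50,-4] → ·
    (2,8)@(5, 17): e=[-4,14,64] → ·
    (3,8)@(7, 17): e=[2,30,42] → #
    (5,8)@(11, 17): e=[14,62,-2] → ·
    (3,9)@(7, 19): e=[-12,42,44] → ·
    (4,9)@(9, 19): e=[-6,58,22] → ·
    (5,9)@(11, 19): e=[0,74,0] → ·  [on edge]
  covered (8 px):
    · · · · · · · · ·
    · · · · · · · · ·
    · · · · · · · · ·
    · · · · · · · · ·
    · · · · · · · · ·
    · · · · # · · · ·
    · · · # # · · · ·
    · · # # # · · · ·
    · · · # # · · · ·
    · · · · · · · · ·
T2:
  2·area = 88
  edge (16, 16)→(6, 10): d=(-10,-6) top-left  bias=+0
  edge (6, 10)→(14, 6): d=(8,-4) top-left  bias=+0
  edge (14, 6)→(16, 16): d=(2,10) right/bottom  bias=-1
    (6,0)@(13, 1): e=[132,-44,0] → ·  [on edge]
    (0,3)@(1, 7): e=[0,-44,132] → ·  [on edge]
    (6,3)@(13, 7): e=[72,4,12] → #
    (7,3)@(15, 7): e=[84,12,-8] → ·
    (4,4)@(9, 9): e=[28,4,56] → #
    (5,4)@(11, 9): e=[40,12,36] → #
    (7,4)@(15, 9): e=[64,28,-4] → ·
    (4,5)@(9, 11): e=[8,20,60] → #
    (7,5)@(15, 11): e=[44,44,0] → ·  [on edge]
    (4,6)@(9, 13): e=[-12,36,64] → ·
    (5,6)@(11, 13): e=[0,44,44] → #  [on edge]
    (7,6)@(15, 13): e=[24,60,4] → #
  covered (11 px):
    · · · · · · · · ·
    · · · · · · · · ·
    · · · · · · · · ·
    · · · · · · # · ·
    · · · · # # # · ·
    · · · · # # # · ·
    · · · · · # # # ·
    · · · · · · · # ·
    · · · · · · · · ·
    · · · · · · · · ·
T3:
  2·area = 98  (B↔C swapped to make it positive)
  edge (14, 0)→(18, 7): d=(4,7) right/bottom  bias=-1
  edge (18, 7)→(8, 14): d=(-10,7) right/bottom  bias=-1
  edge (8, 14)→(14, 0): d=(6,-14) top-left  bias=+0
    (6,1)@(13, 3): e=[19,75,4] → #
    (7,1)@(15, 3): e=[5,61,32] → #
    (8,1)@(17, 3): e=[-9,47,60] → ·
    (6,2)@(13, 5): e=[27,55,16] → #
    (8,2)@(17, 5): e=[-1,27,72] → ·
    (5,3)@(11, 7): e=[49,49,0] → #  [on edge]
    (8,3)@(17, 7): e=[7,7,84] → #
    (5,4)@(11, 9): e=[57,29,12] → #
    (8,4)@(17, 9): e=[15,-13,96] → ·
    (5,5)@(11, 11): e=[65,9,24] → #
    (6,5)@(13, 11): e=[51,-5,52] → ·
    (7,5)@(15, 11): e=[37,-19,80] → ·
  covered (13 px):
    · · · · · · · · ·
    · · · · · · # # ·
    · · · · · · # # ·
    · · · · · # # # #
    · · · · · # # # ·
    · · · · · # · · ·
    · · · · # · · · ·
    · · · · · · · · ·
    · · · · · · · · ·
    · · · · · · · · ·

Answer: [4,56,28]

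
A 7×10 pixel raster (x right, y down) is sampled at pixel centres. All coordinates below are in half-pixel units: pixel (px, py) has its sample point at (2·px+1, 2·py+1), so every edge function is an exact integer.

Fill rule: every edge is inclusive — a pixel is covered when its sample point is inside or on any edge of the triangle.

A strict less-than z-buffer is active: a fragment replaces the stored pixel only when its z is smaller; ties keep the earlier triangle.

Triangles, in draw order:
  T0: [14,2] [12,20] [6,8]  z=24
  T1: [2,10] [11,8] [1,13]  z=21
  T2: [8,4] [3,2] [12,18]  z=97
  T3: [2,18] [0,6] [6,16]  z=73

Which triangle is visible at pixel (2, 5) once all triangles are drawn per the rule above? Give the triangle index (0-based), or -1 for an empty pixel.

T0:
  2·area = 132
  edge (14, 2)→(12, 20): d=(-2,18) inclusive
  edge (12, 20)→(6, 8): d=(-6,-12) inclusive
  edge (6, 8)→(14, 2): d=(8,-6) inclusive
    (6,1)@(13, 3): e=[16,114,2] → #
    (5,2)@(11, 5): e=[48,78,6] → #
    (4,3)@(9, 7): e=[80,42,10] → #
    (3,4)@(7, 9): e=[112,6,14] → #
    (3,5)@(7, 11): e=[108,-6,30] → ·
    (4,5)@(9, 11): e=[72,18,42] → #
    (6,5)@(13, 11): e=[0,66,66] → #  [on edge]
    (4,6)@(9, 13): e=[68,6,58] → #
    (6,6)@(13, 13): e=[-4,54,82] → ·
    (4,7)@(9, 15): e=[64,-6,74] → ·
    (5,7)@(11, 15): e=[28,18,86] → #
    (6,7)@(13, 15): e=[-8,42,98] → ·
  covered (17 px):
    · · · · · · ·
    · · · · · · #
    · · · · · # #
    · · · · # # #
    · · · # # # #
    · · · · # # #
    · · · · # # ·
    · · · · · # ·
    · · · · · # ·
    · · · · · · ·
T1:
  2·area = 25
  edge (2, 10)→(11, 8): d=(9,-2) inclusive
  edge (11, 8)→(1, 13): d=(-10,5) inclusive
  edge (1, 13)→(2, 10): d=(1,-3) inclusive
    (2,0)@(5, 1): e=[-75,100,0] → ·  [on edge]
    (1,3)@(3, 7): e=[-25,50,0] → ·  [on edge]
    (6,3)@(13, 7): e=[-5,0,30] → ·  [on edge]
    (3,4)@(7, 9): e=[1,10,14] → #
    (4,4)@(9, 9): e=[5,0,20] → #  [on edge]
    (5,4)@(11, 9): e=[9,-10,26] → ·
    (1,5)@(3, 11): e=[11,10,4] → #
    (2,5)@(5, 11): e=[15,0,10] → #  [on edge]
    (3,5)@(7, 11): e=[19,-10,16] → ·
    (4,5)@(9, 11): e=[23,-20,22] → ·
    (0,6)@(1, 13): e=[25,0,0] → #  [on edge]
    (1,6)@(3, 13): e=[29,-10,6] → ·
  covered (5 px):
    · · · · · · ·
    · · · · · · ·
    · · · · · · ·
    · · · · · · ·
    · · · # # · ·
    · # # · · · ·
    # · · · · · ·
    · · · · · · ·
    · · · · · · ·
    · · · · · · ·
T2:
  2·area = 62  (B↔C swapped to make it positive)
  edge (8, 4)→(12, 18): d=(4,14) inclusive
  edge (12, 18)→(3, 2): d=(-9,-16) inclusive
  edge (3, 2)→(8, 4): d=(5,2) inclusive
    (2,1)@(5, 3): e=[38,23,1] → #
    (3,1)@(7, 3): e=[10,55,-3] → ·
    (2,2)@(5, 5): e=[46,5,11] → #
    (3,2)@(7, 5): e=[18,37,7] → #
    (4,2)@(9, 5): e=[-10,69,3] → ·
    (2,3)@(5, 7): e=[54,-13,21] → ·
    (3,3)@(7, 7): e=[26,19,17] → #
    (4,3)@(9, 7): e=[-2,51,13] → ·
    (3,4)@(7, 9): e=[34,1,27] → #
    (4,4)@(9, 9): e=[6,33,23] → #
    (5,4)@(11, 9): e=[-22,65,19] → ·
    (3,5)@(7, 11): e=[42,-17,37] → ·
  covered (8 px):
    · · · · · · ·
    · · # · · · ·
    · · # # · · ·
    · · · # · · ·
    · · · # # · ·
    · · · · # · ·
    · · · · · · ·
    · · · · · # ·
    · · · · · · ·
    · · · · · · ·
T3:
  2·area = 52
  edge (2, 18)→(0, 6): d=(-2,-12) inclusive
  edge (0, 6)→(6, 16): d=(6,10) inclusive
  edge (6, 16)→(2, 18): d=(-4,2) inclusive
    (0,4)@(1, 9): e=[6,8,38] → #
    (1,4)@(3, 9): e=[30,-12,34] → ·
    (0,5)@(1, 11): e=[2,20,30] → #
    (1,5)@(3, 11): e=[26,0,26] → #  [on edge]
    (2,5)@(5, 11): e=[50,-20,22] → ·
    (0,6)@(1, 13): e=[-2,32,22] → ·
    (1,6)@(3, 13): e=[22,12,18] → #
    (2,6)@(5, 13): e=[46,-8,14] → ·
    (1,7)@(3, 15): e=[18,24,10] → #
    (2,7)@(5, 15): e=[42,4,6] → #
    (3,7)@(7, 15): e=[66,-16,2] → ·
    (1,8)@(3, 17): e=[14,36,2] → #
  covered (7 px):
    · · · · · · ·
    · · · · · · ·
    · · · · · · ·
    · · · · · · ·
    # · · · · · ·
    # # · · · · ·
    · # · · · · ·
    · # # · · · ·
    · # · · · · ·
    · · · · · · ·

Z-buffer (winner per pixel, '.' = empty):
  . . . . . . .
  . . 2 . . . 0
  . . 2 2 . 0 0
  . . . 2 0 0 0
  3 . . 1 1 0 0
  3 1 1 . 0 0 0
  1 3 . . 0 0 .
  . 3 3 . . 0 .
  . 3 . . . 0 .
  . . . . . . .

Final: 1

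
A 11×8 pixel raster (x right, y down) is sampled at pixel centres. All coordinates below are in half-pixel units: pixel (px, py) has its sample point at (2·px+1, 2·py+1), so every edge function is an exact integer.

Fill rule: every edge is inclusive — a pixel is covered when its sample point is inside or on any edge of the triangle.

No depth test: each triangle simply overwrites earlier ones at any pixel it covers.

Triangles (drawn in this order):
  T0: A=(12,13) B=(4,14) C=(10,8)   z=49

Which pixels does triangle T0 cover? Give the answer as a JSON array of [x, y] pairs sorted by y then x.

T0:
  2·area = 42
  edge (12, 13)→(4, 14): d=(-8,1) inclusive
  edge (4, 14)→(10, 8): d=(6,-6) inclusive
  edge (10, 8)→(12, 13): d=(2,5) inclusive
    (8,0)@(17, 1): e=[91,0,-49] → ·  [on edge]
    (7,1)@(15, 3): e=[77,0,-35] → ·  [on edge]
    (6,2)@(13, 5): e=[63,0,-21] → ·  [on edge]
    (5,3)@(11, 7): e=[49,0,-7] → ·  [on edge]
    (4,4)@(9, 9): e=[35,0,7] → #  [on edge]
    (5,4)@(11, 9): e=[33,12,-3] → ·
    (3,5)@(7, 11): e=[21,0,21] → #  [on edge]
    (5,5)@(11, 11): e=[17,24,1] → #
    (6,5)@(13, 11): e=[15,36,-9] → ·
    (2,6)@(5, 13): e=[7,0,35] → #  [on edge]
    (6,6)@(13, 13): e=[-1,48,-5] → ·
    (1,7)@(3, 15): e=[-7,0,49] → ·  [on edge]
  covered (8 px):
    · · · · · · · · · · ·
    · · · · · · · · · · ·
    · · · · · · · · · · ·
    · · · · · · · · · · ·
    · · · · # · · · · · ·
    · · · # # # · · · · ·
    · · # # # # · · · · ·
    · · · · · · · · · · ·

Result: [[4,4],[3,5],[4,5],[5,5],[2,6],[3,6],[4,6],[5,6]]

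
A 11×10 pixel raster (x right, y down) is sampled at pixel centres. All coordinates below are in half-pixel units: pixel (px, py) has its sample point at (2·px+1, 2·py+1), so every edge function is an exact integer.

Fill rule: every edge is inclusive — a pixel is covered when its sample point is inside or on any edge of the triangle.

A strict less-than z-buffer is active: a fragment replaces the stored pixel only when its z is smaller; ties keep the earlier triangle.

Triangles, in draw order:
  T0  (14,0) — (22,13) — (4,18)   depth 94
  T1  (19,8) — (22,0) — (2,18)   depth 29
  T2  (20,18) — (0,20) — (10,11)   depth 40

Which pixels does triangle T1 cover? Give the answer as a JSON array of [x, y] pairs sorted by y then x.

T0:
  2·area = 274
  edge (14, 0)→(22, 13): d=(8,13) inclusive
  edge (22, 13)→(4, 18): d=(-18,5) inclusive
  edge (4, 18)→(14, 0): d=(10,-18) inclusive
    (6,1)@(13, 3): e=[37,225,12] → #
    (7,1)@(15, 3): e=[11,215,48] → #
    (8,1)@(17, 3): e=[-15,205,84] → ·
    (6,2)@(13, 5): e=[53,189,32] → #
    (8,2)@(17, 5): e=[1,169,104] → #
    (9,2)@(19, 5): e=[-25,159,140] → ·
    (5,3)@(11, 7): e=[95,163,16] → #
    (9,3)@(19, 7): e=[-9,123,160] → ·
    (4,4)@(9, 9): e=[137,137,0] → #  [on edge]
    (9,4)@(19, 9): e=[7,87,180] → #
    (10,4)@(21, 9): e=[-19,77,216] → ·
    (4,5)@(9, 11): e=[153,101,20] → #
  covered (35 px):
    · · · · · · · · · · ·
    · · · · · · # # · · ·
    · · · · · · # # # · ·
    · · · · · # # # # · ·
    · · · · # # # # # # ·
    · · · · # # # # # # ·
    · · · # # # # # # # #
    · · · # # # # · · · ·
    · · # # · · · · · · ·
    · · · · · · · · · · ·
T1:
  2·area = 106  (B↔C swapped to make it positive)
  edge (19, 8)→(2, 18): d=(-17,10) inclusive
  edge (2, 18)→(22, 0): d=(20,-18) inclusive
  edge (22, 0)→(19, 8): d=(-3,8) inclusive
    (10,0)@(21, 1): e=[99,2,5] → #
    (9,1)@(19, 3): e=[85,6,15] → #
    (10,1)@(21, 3): e=[65,42,-1] → ·
    (8,2)@(17, 5): e=[71,10,25] → #
    (10,2)@(21, 5): e=[31,82,-7] → ·
    (7,3)@(15, 7): e=[57,14,35] → #
    (10,3)@(21, 7): e=[-3,122,-13] → ·
    (6,4)@(13, 9): e=[43,18,45] → #
    (9,4)@(19, 9): e=[-17,126,-3] → ·
    (5,5)@(11, 11): e=[29,22,55] → #
    (7,5)@(15, 11): e=[-11,94,23] → ·
    (8,5)@(17, 11): e=[-31,130,7] → ·
  covered (14 px):
    · · · · · · · · · · #
    · · · · · · · · · # ·
    · · · · · · · · # # ·
    · · · · · · · # # # ·
    · · · · · · # # # · ·
    · · · · · # # · · · ·
    · · · · # · · · · · ·
    · · · # · · · · · · ·
    · · · · · · · · · · ·
    · · · · · · · · · · ·
T2:
  2·area = 160
  edge (20, 18)→(0, 20): d=(-20,2) inclusive
  edge (0, 20)→(10, 11): d=(10,-9) inclusive
  edge (10, 11)→(20, 18): d=(10,7) inclusive
    (4,6)@(9, 13): e=[122,11,27] → #
    (5,6)@(11, 13): e=[118,29,13] → #
    (6,6)@(13, 13): e=[114,47,-1] → ·
    (3,7)@(7, 15): e=[86,13,61] → #
    (6,7)@(13, 15): e=[74,67,19] → #
    (7,7)@(15, 15): e=[70,85,5] → #
    (8,7)@(17, 15): e=[66,103,-9] → ·
    (2,8)@(5, 17): e=[50,15,95] → #
    (8,8)@(17, 17): e=[26,123,11] → #
    (9,8)@(19, 17): e=[22,141,-3] → ·
    (1,9)@(3, 19): e=[14,17,129] → #
    (5,9)@(11, 19): e=[-2,89,73] → ·
  covered (18 px):
    · · · · · · · · · · ·
    · · · · · · · · · · ·
    · · · · · · · · · · ·
    · · · · · · · · · · ·
    · · · · · · · · · · ·
    · · · · · · · · · · ·
    · · · · # # · · · · ·
    · · · # # # # # · · ·
    · · # # # # # # # · ·
    · # # # # · · · · · ·

Result: [[10,0],[9,1],[8,2],[9,2],[7,3],[8,3],[9,3],[6,4],[7,4],[8,4],[5,5],[6,5],[4,6],[3,7]]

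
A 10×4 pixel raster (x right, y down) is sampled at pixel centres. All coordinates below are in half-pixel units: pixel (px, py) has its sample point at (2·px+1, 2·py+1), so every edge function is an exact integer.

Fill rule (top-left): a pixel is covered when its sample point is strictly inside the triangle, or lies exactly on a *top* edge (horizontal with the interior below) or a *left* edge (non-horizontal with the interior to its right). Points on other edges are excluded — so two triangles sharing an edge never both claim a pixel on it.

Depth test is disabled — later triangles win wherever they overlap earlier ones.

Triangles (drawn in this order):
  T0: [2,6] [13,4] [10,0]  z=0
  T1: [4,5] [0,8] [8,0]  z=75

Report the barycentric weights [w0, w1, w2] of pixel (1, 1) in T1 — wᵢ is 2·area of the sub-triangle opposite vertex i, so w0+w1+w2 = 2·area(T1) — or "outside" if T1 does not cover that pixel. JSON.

T0:
  2·area = 50  (B↔C swapped to make it positive)
  edge (2, 6)→(10, 0): d=(8,-6) top-left  bias=+0
  edge (10, 0)→(13, 4): d=(3,4) right/bottom  bias=-1
  edge (13, 4)→(2, 6): d=(-11,2) right/bottom  bias=-1
    (4,0)@(9, 1): e=[2,7,41] → #
    (5,0)@(11, 1): e=[14,-1,37] → ·
    (3,1)@(7, 3): e=[6,21,23] → #
    (5,1)@(11, 3): e=[30,5,15] → #
    (6,1)@(13, 3): e=[42,-3,11] → ·
    (2,2)@(5, 5): e=[10,35,5] → #
    (4,2)@(9, 5): e=[34,19,-3] → ·
    (5,2)@(11, 5): e=[46,11,-7] → ·
    (2,3)@(5, 7): e=[26,41,-17] → ·
    (3,3)@(7, 7): e=[38,33,-21] → ·
  covered (6 px):
    · · · · # · · · · ·
    · · · # # # · · · ·
    · · # # · · · · · ·
    · · · · · · · · · ·
T1:
  2·area = 8
  edge (4, 5)→(0, 8): d=(-4,3) right/bottom  bias=-1
  edge (0, 8)→(8, 0): d=(8,-8) top-left  bias=+0
  edge (8, 0)→(4, 5): d=(-4,5) right/bottom  bias=-1
    (3,0)@(7, 1): e=[7,0,1] → #  [on edge]
    (4,0)@(9, 1): e=[1,16,-9] → ·
    (2,1)@(5, 3): e=[5,0,3] → #  [on edge]
    (3,1)@(7, 3): e=[-1,16,-7] → ·
    (1,2)@(3, 5): e=[3,0,5] → #  [on edge]
    (2,2)@(5, 5): e=[-3,16,-5] → ·
    (0,3)@(1, 7): e=[1,0,7] → #  [on edge]
    (1,3)@(3, 7): e=[-5,16,-3] → ·
  covered (4 px):
    · · · # · · · · · ·
    · · # · · · · · · ·
    · # · · · · · · · ·
    # · · · · · · · · ·

Result: "outside"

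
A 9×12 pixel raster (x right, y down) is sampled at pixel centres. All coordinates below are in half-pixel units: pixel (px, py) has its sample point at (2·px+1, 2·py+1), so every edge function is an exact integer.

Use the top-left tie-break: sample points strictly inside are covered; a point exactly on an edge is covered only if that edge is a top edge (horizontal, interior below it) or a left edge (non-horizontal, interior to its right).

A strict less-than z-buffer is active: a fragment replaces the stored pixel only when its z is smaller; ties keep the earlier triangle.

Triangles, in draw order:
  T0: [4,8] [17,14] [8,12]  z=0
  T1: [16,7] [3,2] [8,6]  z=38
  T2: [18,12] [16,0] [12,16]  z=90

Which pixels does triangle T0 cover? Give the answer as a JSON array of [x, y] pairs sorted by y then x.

T0:
  2·area = 28
  edge (4, 8)→(17, 14): d=(13,6) right/bottom  bias=-1
  edge (17, 14)→(8, 12): d=(-9,-2) top-left  bias=+0
  edge (8, 12)→(4, 8): d=(-4,-4) top-left  bias=+0
    (0,2)@(1, 5): e=[-21,49,0] → .  [on edge]
    (1,3)@(3, 7): e=[-7,35,0] → .  [on edge]
    (2,4)@(5, 9): e=[7,21,0] → X  [on edge]
    (3,4)@(7, 9): e=[-5,25,8] → .
    (2,5)@(5, 11): e=[33,3,-8] → .
    (3,5)@(7, 11): e=[21,7,0] → X  [on edge]
    (4,5)@(9, 11): e=[9,11,8] → X
    (5,5)@(11, 11): e=[-3,15,16] → .
    (3,6)@(7, 13): e=[47,-11,-8] → .
    (4,6)@(9, 13): e=[35,-7,0] → .  [on edge]
    (6,6)@(13, 13): e=[11,1,16] → X
    (7,6)@(15, 13): e=[-1,5,24] → .
    (5,7)@(11, 15): e=[49,-21,0] → .  [on edge]
    (6,8)@(13, 17): e=[63,-35,0] → .  [on edge]
    (7,9)@(15, 19): e=[77,-49,0] → .  [on edge]
    (8,10)@(17, 21): e=[91,-63,0] → .  [on edge]
  covered (4 px):
    . . . . . . . . .
    . . . . . . . . .
    . . . . . . . . .
    . . . . . . . . .
    . . X . . . . . .
    . . . X X . . . .
    . . . . . . X . .
    . . . . . . . . .
    . . . . . . . . .
    . . . . . . . . .
    . . . . . . . . .
    . . . . . . . . .
T1:
  2·area = 27  (B↔C swapped to make it positive)
  edge (16, 7)→(8, 6): d=(-8,-1) top-left  bias=+0
  edge (8, 6)→(3, 2): d=(-5,-4) top-left  bias=+0
  edge (3, 2)→(16, 7): d=(13,5) right/bottom  bias=-1
    (2,1)@(5, 3): e=[21,3,3] → X
    (3,1)@(7, 3): e=[23,11,-7] → .
    (2,2)@(5, 5): e=[5,-7,29] → .
    (3,2)@(7, 5): e=[7,1,19] → X
    (4,2)@(9, 5): e=[9,9,9] → X
    (5,2)@(11, 5): e=[11,17,-1] → .
    (3,3)@(7, 7): e=[-9,-9,45] → .
    (4,3)@(9, 7): e=[-7,-1,35] → .
  covered (3 px):
    . . . . . . . . .
    . . X . . . . . .
    . . . X X . . . .
    . . . . . . . . .
    . . . . . . . . .
    . . . . . . . . .
    . . . . . . . . .
    . . . . . . . . .
    . . . . . . . . .
    . . . . . . . . .
    . . . . . . . . .
    . . . . . . . . .
T2:
  2·area = 80  (B↔C swapped to make it positive)
  edge (18, 12)→(12, 16): d=(-6,4) right/bottom  bias=-1
  edge (12, 16)→(16, 0): d=(4,-16) top-left  bias=+0
  edge (16, 0)→(18, 12): d=(2,12) right/bottom  bias=-1
    (7,2)@(15, 5): e=[54,4,22] → X
    (8,2)@(17, 5): e=[46,36,-2] → .
    (7,3)@(15, 7): e=[42,12,26] → X
    (8,3)@(17, 7): e=[34,44,2] → X
    (7,4)@(15, 9): e=[30,20,30] → X
    (7,5)@(15, 11): e=[18,28,34] → X
    (6,6)@(13, 13): e=[14,4,62] → X
    (8,6)@(17, 13): e=[-2,68,14] → .
    (6,7)@(13, 15): e=[2,12,66] → X
    (7,7)@(15, 15): e=[-6,44,42] → .
    (6,8)@(13, 17): e=[-10,20,70] → .
  covered (10 px):
    . . . . . . . . .
    . . . . . . . . .
    . . . . . . . X .
    . . . . . . . X X
    . . . . . . . X X
    . . . . . . . X X
    . . . . . . X X .
    . . . . . . X . .
    . . . . . . . . .
    . . . . . . . . .
    . . . . . . . . .
    . . . . . . . . .

Result: [[2,4],[3,5],[4,5],[6,6]]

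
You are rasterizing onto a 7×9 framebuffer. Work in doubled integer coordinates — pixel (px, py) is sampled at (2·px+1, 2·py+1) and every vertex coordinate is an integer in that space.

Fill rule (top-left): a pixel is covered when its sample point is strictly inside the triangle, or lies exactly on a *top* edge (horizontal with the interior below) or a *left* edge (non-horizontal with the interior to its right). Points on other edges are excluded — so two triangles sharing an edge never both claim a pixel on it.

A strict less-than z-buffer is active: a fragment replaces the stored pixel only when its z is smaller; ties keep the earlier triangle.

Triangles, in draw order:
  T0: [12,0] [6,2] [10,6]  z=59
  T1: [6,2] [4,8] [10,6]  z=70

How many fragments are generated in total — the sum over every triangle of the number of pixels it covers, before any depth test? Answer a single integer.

T0:
  2·area = 32  (B↔C swapped to make it positive)
  edge (12, 0)→(10, 6): d=(-2,6) right/bottom  bias=-1
  edge (10, 6)→(6, 2): d=(-4,-4) top-left  bias=+0
  edge (6, 2)→(12, 0): d=(6,-2) top-left  bias=+0
    (2,0)@(5, 1): e=[40,0,-8] → .  [on edge]
    (4,0)@(9, 1): e=[16,16,0] → X  [on edge]
    (5,0)@(11, 1): e=[4,24,4] → X
    (6,0)@(13, 1): e=[-8,32,8] → .
    (1,1)@(3, 3): e=[48,-16,0] → .  [on edge]
    (3,1)@(7, 3): e=[24,0,8] → X  [on edge]
    (5,1)@(11, 3): e=[0,16,16] → .  [on edge]
    (3,2)@(7, 5): e=[20,-8,20] → .
    (4,2)@(9, 5): e=[8,0,24] → X  [on edge]
    (5,2)@(11, 5): e=[-4,8,28] → .
    (4,3)@(9, 7): e=[4,-8,36] → .
    (5,3)@(11, 7): e=[-8,0,40] → .  [on edge]
    (4,4)@(9, 9): e=[0,-16,48] → .  [on edge]
    (6,4)@(13, 9): e=[-24,0,56] → .  [on edge]
    (3,7)@(7, 15): e=[0,-48,80] → .  [on edge]
  covered (5 px):
    . . . . X X .
    . . . X X . .
    . . . . X . .
    . . . . . . .
    . . . . . . .
    . . . . . . .
    . . . . . . .
    . . . . . . .
    . . . . . . .
T1:
  2·area = 32  (B↔C swapped to make it positive)
  edge (6, 2)→(10, 6): d=(4,4) right/bottom  bias=-1
  edge (10, 6)→(4, 8): d=(-6,2) right/bottom  bias=-1
  edge (4, 8)→(6, 2): d=(2,-6) top-left  bias=+0
    (2,0)@(5, 1): e=[0,40,-8] → .  [on edge]
    (3,1)@(7, 3): e=[0,24,8] → .  [on edge]
    (2,2)@(5, 5): e=[16,16,0] → X  [on edge]
    (3,2)@(7, 5): e=[8,12,12] → X
    (4,2)@(9, 5): e=[0,8,24] → .  [on edge]
    (6,2)@(13, 5): e=[-16,0,48] → .  [on edge]
    (2,3)@(5, 7): e=[24,4,4] → X
    (3,3)@(7, 7): e=[16,0,16] → .  [on edge]
    (5,3)@(11, 7): e=[0,-8,40] → .  [on edge]
    (0,4)@(1, 9): e=[48,0,-16] → .  [on edge]
    (2,4)@(5, 9): e=[32,-8,8] → .
    (6,4)@(13, 9): e=[0,-24,56] → .  [on edge]
    (1,5)@(3, 11): e=[48,-16,0] → .  [on edge]
    (0,8)@(1, 17): e=[80,-48,0] → .  [on edge]
  covered (3 px):
    . . . . . . .
    . . . . . . .
    . . X X . . .
    . . X . . . .
    . . . . . . .
    . . . . . . .
    . . . . . . .
    . . . . . . .
    . . . . . . .

Final: 8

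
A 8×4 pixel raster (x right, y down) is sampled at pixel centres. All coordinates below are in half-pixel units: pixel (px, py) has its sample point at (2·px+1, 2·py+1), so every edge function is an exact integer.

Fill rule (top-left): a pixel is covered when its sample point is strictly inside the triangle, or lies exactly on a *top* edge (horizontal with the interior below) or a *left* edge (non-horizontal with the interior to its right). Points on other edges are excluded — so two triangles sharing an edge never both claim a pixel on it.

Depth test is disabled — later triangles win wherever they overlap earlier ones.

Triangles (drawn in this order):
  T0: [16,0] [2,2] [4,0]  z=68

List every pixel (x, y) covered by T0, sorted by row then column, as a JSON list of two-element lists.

T0:
  2·area = 24
  edge (16, 0)→(2, 2): d=(-14,2) right/bottom  bias=-1
  edge (2, 2)→(4, 0): d=(2,-2) top-left  bias=+0
  edge (4, 0)→(16, 0): d=(12,0) top-left  bias=+0
    (1,0)@(3, 1): e=[12,0,12] → #  [on edge]
    (2,0)@(5, 1): e=[8,4,12] → #
    (3,0)@(7, 1): e=[4,8,12] → #
    (4,0)@(9, 1): e=[0,12,12] → ·  [on edge]
    (0,1)@(1, 3): e=[-12,0,36] → ·  [on edge]
    (1,1)@(3, 3): e=[-16,4,36] → ·
    (2,1)@(5, 3): e=[-20,8,36] → ·
    (3,1)@(7, 3): e=[-24,12,36] → ·
  covered (3 px):
    · # # # · · · ·
    · · · · · · · ·
    · · · · · · · ·
    · · · · · · · ·

Final: [[1,0],[2,0],[3,0]]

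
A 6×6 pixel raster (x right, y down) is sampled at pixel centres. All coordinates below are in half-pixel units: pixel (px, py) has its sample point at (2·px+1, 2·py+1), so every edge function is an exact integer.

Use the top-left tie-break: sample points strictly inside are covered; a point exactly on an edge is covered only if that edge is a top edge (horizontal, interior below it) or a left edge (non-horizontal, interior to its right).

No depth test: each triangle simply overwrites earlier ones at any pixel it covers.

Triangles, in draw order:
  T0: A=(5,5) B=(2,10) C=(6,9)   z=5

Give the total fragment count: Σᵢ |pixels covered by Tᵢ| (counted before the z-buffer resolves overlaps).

T0:
  2·area = 17  (B↔C swapped to make it positive)
  edge (5, 5)→(6, 9): d=(1,4) right/bottom  bias=-1
  edge (6, 9)→(2, 10): d=(-4,1) right/bottom  bias=-1
  edge (2, 10)→(5, 5): d=(3,-5) top-left  bias=+0
    (2,2)@(5, 5): e=[0,17,0] → .  [on edge]
    (2,3)@(5, 7): e=[2,9,6] → X
    (3,3)@(7, 7): e=[-6,7,16] → .
    (1,4)@(3, 9): e=[12,3,2] → X
    (3,4)@(7, 9): e=[-4,-1,22] → .
    (1,5)@(3, 11): e=[14,-5,8] → .
    (2,5)@(5, 11): e=[6,-7,18] → .
  covered (3 px):
    . . . . . .
    . . . . . .
    . . . . . .
    . . X . . .
    . X X . . .
    . . . . . .

Final: 3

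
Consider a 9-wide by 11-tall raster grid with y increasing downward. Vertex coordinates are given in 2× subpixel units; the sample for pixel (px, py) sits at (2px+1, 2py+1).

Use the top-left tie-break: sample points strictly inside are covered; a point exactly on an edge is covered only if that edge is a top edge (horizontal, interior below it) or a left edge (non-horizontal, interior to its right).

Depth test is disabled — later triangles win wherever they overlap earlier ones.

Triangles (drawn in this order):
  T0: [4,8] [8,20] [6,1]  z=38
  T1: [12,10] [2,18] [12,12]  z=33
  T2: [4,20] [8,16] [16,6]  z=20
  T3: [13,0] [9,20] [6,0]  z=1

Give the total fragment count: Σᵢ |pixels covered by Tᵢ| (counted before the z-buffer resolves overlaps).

T0:
  2·area = 52  (B↔C swapped to make it positive)
  edge (4, 8)→(6, 1): d=(2,-7) top-left  bias=+0
  edge (6, 1)→(8, 20): d=(2,19) right/bottom  bias=-1
  edge (8, 20)→(4, 8): d=(-4,-12) top-left  bias=+0
    (1,2)@(3, 5): e=[-13,65,0] → ·  [on edge]
    (2,2)@(5, 5): e=[1,27,24] → #
    (3,2)@(7, 5): e=[15,-11,48] → ·
    (2,3)@(5, 7): e=[5,31,16] → #
    (3,3)@(7, 7): e=[19,-7,40] → ·
    (2,4)@(5, 9): e=[9,35,8] → #
    (3,4)@(7, 9): e=[23,-3,32] → ·
    (2,5)@(5, 11): e=[13,39,0] → #  [on edge]
    (3,5)@(7, 11): e=[27,1,24] → #
    (4,5)@(9, 11): e=[41,-37,48] → ·
    (2,6)@(5, 13): e=[17,43,-8] → ·
    (3,6)@(7, 13): e=[31,5,16] → #
    (3,8)@(7, 17): e=[39,13,0] → #  [on edge]
  covered (8 px):
    · · · · · · · · ·
    · · · · · · · · ·
    · · # · · · · · ·
    · · # · · · · · ·
    · · # · · · · · ·
    · · # # · · · · ·
    · · · # · · · · ·
    · · · # · · · · ·
    · · · # · · · · ·
    · · · · · · · · ·
    · · · · · · · · ·
T1:
  2·area = 20  (B↔C swapped to make it positive)
  edge (12, 10)→(12, 12): d=(0,2) right/bottom  bias=-1
  edge (12, 12)→(2, 18): d=(-10,6) right/bottom  bias=-1
  edge (2, 18)→(12, 10): d=(10,-8) top-left  bias=+0
    (8,4)@(17, 9): e=[-10,0,30] → ·  [on edge]
    (5,5)@(11, 11): e=[2,16,2] → #
    (6,5)@(13, 11): e=[-2,4,18] → ·
    (4,6)@(9, 13): e=[6,8,6] → #
    (5,6)@(11, 13): e=[2,-4,22] → ·
    (3,7)@(7, 15): e=[10,0,10] → ·  [on edge]
    (4,7)@(9, 15): e=[6,-12,26] → ·
  covered (2 px):
    · · · · · · · · ·
    · · · · · · · · ·
    · · · · · · · · ·
    · · · · · · · · ·
    · · · · · · · · ·
    · · · · · # · · ·
    · · · · # · · · ·
    · · · · · · · · ·
    · · · · · · · · ·
    · · · · · · · · ·
    · · · · · · · · ·
T2:
  2·area = 8  (B↔C swapped to make it positive)
  edge (4, 20)→(16, 6): d=(12,-14) top-left  bias=+0
  edge (16, 6)→(8, 16): d=(-8,10) right/bottom  bias=-1
  edge (8, 16)→(4, 20): d=(-4,4) right/bottom  bias=-1
    (8,3)@(17, 7): e=[26,-18,0] → ·  [on edge]
    (7,4)@(15, 9): e=[22,-14,0] → ·  [on edge]
    (6,5)@(13, 11): e=[18,-10,0] → ·  [on edge]
    (5,6)@(11, 13): e=[14,-6,0] → ·  [on edge]
    (4,7)@(9, 15): e=[10,-2,0] → ·  [on edge]
    (3,8)@(7, 17): e=[6,2,0] → ·  [on edge]
    (2,9)@(5, 19): e=[2,6,0] → ·  [on edge]
    (1,10)@(3, 21): e=[-2,10,0] → ·  [on edge]
  covered (0 px):
    · · · · · · · · ·
    · · · · · · · · ·
    · · · · · · · · ·
    · · · · · · · · ·
    · · · · · · · · ·
    · · · · · · · · ·
    · · · · · · · · ·
    · · · · · · · · ·
    · · · · · · · · ·
    · · · · · · · · ·
    · · · · · · · · ·
T3:
  2·area = 140
  edge (13, 0)→(9, 20): d=(-4,20) right/bottom  bias=-1
  edge (9, 20)→(6, 0): d=(-3,-20) top-left  bias=+0
  edge (6, 0)→(13, 0): d=(7,0) top-left  bias=+0
    (3,0)@(7, 1): e=[116,17,7] → #
    (4,0)@(9, 1): e=[76,57,7] → #
    (5,0)@(11, 1): e=[36,97,7] → #
    (6,0)@(13, 1): e=[-4,137,7] → ·
    (3,1)@(7, 3): e=[108,11,21] → #
    (6,1)@(13, 3): e=[-12,131,21] → ·
    (3,2)@(7, 5): e=[100,5,35] → #
    (6,2)@(13, 5): e=[-20,125,35] → ·
    (3,3)@(7, 7): e=[92,-1,49] → ·
    (4,3)@(9, 7): e=[52,39,49] → #
    (6,3)@(13, 7): e=[-28,119,49] → ·
    (4,4)@(9, 9): e=[44,33,63] → #
  covered (18 px):
    · · · # # # · · ·
    · · · # # # · · ·
    · · · # # # · · ·
    · · · · # # · · ·
    · · · · # # · · ·
    · · · · # · · · ·
    · · · · # · · · ·
    · · · · # · · · ·
    · · · · # · · · ·
    · · · · # · · · ·
    · · · · · · · · ·

Answer: 28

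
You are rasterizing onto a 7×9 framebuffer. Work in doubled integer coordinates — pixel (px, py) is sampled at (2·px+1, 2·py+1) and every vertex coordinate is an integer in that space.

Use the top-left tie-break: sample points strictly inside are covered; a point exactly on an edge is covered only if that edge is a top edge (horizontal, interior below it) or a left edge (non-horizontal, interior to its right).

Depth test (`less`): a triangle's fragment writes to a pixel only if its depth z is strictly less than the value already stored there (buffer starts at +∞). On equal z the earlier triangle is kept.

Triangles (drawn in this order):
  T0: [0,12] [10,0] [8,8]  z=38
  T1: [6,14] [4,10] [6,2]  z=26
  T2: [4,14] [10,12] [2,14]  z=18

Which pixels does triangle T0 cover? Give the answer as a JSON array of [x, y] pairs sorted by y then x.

T0:
  2·area = 56
  edge (0, 12)→(10, 0): d=(10,-12) top-left  bias=+0
  edge (10, 0)→(8, 8): d=(-2,8) right/bottom  bias=-1
  edge (8, 8)→(0, 12): d=(-8,4) right/bottom  bias=-1
    (4,1)@(9, 3): e=[18,2,36] → #
    (5,1)@(11, 3): e=[42,-14,28] → ·
    (3,2)@(7, 5): e=[14,14,28] → #
    (4,2)@(9, 5): e=[38,-2,20] → ·
    (2,3)@(5, 7): e=[10,26,20] → #
    (4,3)@(9, 7): e=[58,-6,4] → ·
    (1,4)@(3, 9): e=[6,38,12] → #
    (3,4)@(7, 9): e=[54,6,-4] → ·
    (0,5)@(1, 11): e=[2,50,4] → #
    (1,5)@(3, 11): e=[26,34,-4] → ·
    (2,5)@(5, 11): e=[50,18,-12] → ·
    (0,6)@(1, 13): e=[22,46,-12] → ·
  covered (7 px):
    · · · · · · ·
    · · · · # · ·
    · · · # · · ·
    · · # # · · ·
    · # # · · · ·
    # · · · · · ·
    · · · · · · ·
    · · · · · · ·
    · · · · · · ·
T1:
  2·area = 24
  edge (6, 14)→(4, 10): d=(-2,-4) top-left  bias=+0
  edge (4, 10)→(6, 2): d=(2,-8) top-left  bias=+0
  edge (6, 2)→(6, 14): d=(0,12) right/bottom  bias=-1
    (2,3)@(5, 7): e=[10,2,12] → #
    (3,3)@(7, 7): e=[18,18,-12] → ·
    (2,4)@(5, 9): e=[6,6,12] → #
    (3,4)@(7, 9): e=[14,22,-12] → ·
    (2,5)@(5, 11): e=[2,10,12] → #
    (3,5)@(7, 11): e=[10,26,-12] → ·
    (2,6)@(5, 13): e=[-2,14,12] → ·
  covered (3 px):
    · · · · · · ·
    · · · · · · ·
    · · · · · · ·
    · · # · · · ·
    · · # · · · ·
    · · # · · · ·
    · · · · · · ·
    · · · · · · ·
    · · · · · · ·
T2:
  2·area = 4  (B↔C swapped to make it positive)
  edge (4, 14)→(2, 14): d=(-2,0) right/bottom  bias=-1
  edge (2, 14)→(10, 12): d=(8,-2) top-left  bias=+0
  edge (10, 12)→(4, 14): d=(-6,2) right/bottom  bias=-1
    (6,5)@(13, 11): e=[6,-2,0] → ·  [on edge]
    (3,6)@(7, 13): e=[2,2,0] → ·  [on edge]
    (0,7)@(1, 15): e=[-2,6,0] → ·  [on edge]
  covered (0 px):
    · · · · · · ·
    · · · · · · ·
    · · · · · · ·
    · · · · · · ·
    · · · · · · ·
    · · · · · · ·
    · · · · · · ·
    · · · · · · ·
    · · · · · · ·

Final: [[4,1],[3,2],[2,3],[3,3],[1,4],[2,4],[0,5]]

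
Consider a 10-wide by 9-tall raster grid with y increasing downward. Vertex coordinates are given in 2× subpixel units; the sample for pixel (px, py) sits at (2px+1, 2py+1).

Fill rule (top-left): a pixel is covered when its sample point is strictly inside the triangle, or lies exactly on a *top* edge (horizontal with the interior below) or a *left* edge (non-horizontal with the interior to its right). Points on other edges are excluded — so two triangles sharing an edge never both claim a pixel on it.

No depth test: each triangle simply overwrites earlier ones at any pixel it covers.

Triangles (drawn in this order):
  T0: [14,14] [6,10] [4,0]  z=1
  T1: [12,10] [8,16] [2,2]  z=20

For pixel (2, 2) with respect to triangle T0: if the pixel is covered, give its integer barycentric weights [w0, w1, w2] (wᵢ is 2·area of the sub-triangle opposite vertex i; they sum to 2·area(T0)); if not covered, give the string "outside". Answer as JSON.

T0:
  2·area = 72
  edge (14, 14)→(6, 10): d=(-8,-4) top-left  bias=+0
  edge (6, 10)→(4, 0): d=(-2,-10) top-left  bias=+0
  edge (4, 0)→(14, 14): d=(10,14) right/bottom  bias=-1
    (2,1)@(5, 3): e=[52,4,16] → X
    (3,1)@(7, 3): e=[60,24,-12] → .
    (2,2)@(5, 5): e=[36,0,36] → X  [on edge]
    (3,2)@(7, 5): e=[44,20,8] → X
    (4,2)@(9, 5): e=[52,40,-20] → .
    (2,3)@(5, 7): e=[20,-4,56] → .
    (3,3)@(7, 7): e=[28,16,28] → X
    (4,3)@(9, 7): e=[36,36,0] → .  [on edge]
    (3,4)@(7, 9): e=[12,12,48] → X
    (4,4)@(9, 9): e=[20,32,20] → X
    (5,4)@(11, 9): e=[28,52,-8] → .
    (3,5)@(7, 11): e=[-4,8,68] → .
    (3,7)@(7, 15): e=[-36,0,108] → .  [on edge]
  covered (9 px):
    . . . . . . . . . .
    . . X . . . . . . .
    . . X X . . . . . .
    . . . X . . . . . .
    . . . X X . . . . .
    . . . . X X . . . .
    . . . . . . X . . .
    . . . . . . . . . .
    . . . . . . . . . .
T1:
  2·area = 92
  edge (12, 10)→(8, 16): d=(-4,6) right/bottom  bias=-1
  edge (8, 16)→(2, 2): d=(-6,-14) top-left  bias=+0
  edge (2, 2)→(12, 10): d=(10,8) right/bottom  bias=-1
    (1,1)@(3, 3): e=[82,8,2] → X
    (2,1)@(5, 3): e=[70,36,-14] → .
    (1,2)@(3, 5): e=[74,-4,22] → .
    (2,2)@(5, 5): e=[62,24,6] → X
    (3,2)@(7, 5): e=[50,52,-10] → .
    (2,3)@(5, 7): e=[54,12,26] → X
    (3,3)@(7, 7): e=[42,40,10] → X
    (4,3)@(9, 7): e=[30,68,-6] → .
    (2,4)@(5, 9): e=[46,0,46] → X  [on edge]
    (4,4)@(9, 9): e=[22,56,14] → X
    (5,4)@(11, 9): e=[10,84,-2] → .
    (2,5)@(5, 11): e=[38,-12,66] → .
  covered (12 px):
    . . . . . . . . . .
    . X . . . . . . . .
    . . X . . . . . . .
    . . X X . . . . . .
    . . X X X . . . . .
    . . . X X X . . . .
    . . . X X . . . . .
    . . . . . . . . . .
    . . . . . . . . . .

Result: [0,36,36]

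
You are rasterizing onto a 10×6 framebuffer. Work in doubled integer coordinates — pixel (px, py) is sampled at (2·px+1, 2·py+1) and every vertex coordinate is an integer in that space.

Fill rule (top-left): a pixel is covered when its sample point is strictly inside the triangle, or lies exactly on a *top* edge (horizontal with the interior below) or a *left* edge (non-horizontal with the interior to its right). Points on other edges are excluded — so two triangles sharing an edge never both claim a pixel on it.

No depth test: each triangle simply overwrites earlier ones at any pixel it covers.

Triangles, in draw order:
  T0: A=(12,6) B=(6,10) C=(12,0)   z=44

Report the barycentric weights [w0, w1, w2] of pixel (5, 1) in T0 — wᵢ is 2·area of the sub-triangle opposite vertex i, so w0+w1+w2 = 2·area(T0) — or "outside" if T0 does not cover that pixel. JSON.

T0:
  2·area = 36
  edge (12, 6)→(6, 10): d=(-6,4) right/bottom  bias=-1
  edge (6, 10)→(12, 0): d=(6,-10) top-left  bias=+0
  edge (12, 0)→(12, 6): d=(0,6) right/bottom  bias=-1
    (5,1)@(11, 3): e=[22,8,6] → X
    (6,1)@(13, 3): e=[14,28,-6] → .
    (4,2)@(9, 5): e=[18,0,18] → X  [on edge]
    (6,2)@(13, 5): e=[2,40,-6] → .
    (4,3)@(9, 7): e=[6,12,18] → X
    (5,3)@(11, 7): e=[-2,32,6] → .
    (3,4)@(7, 9): e=[2,4,30] → X
    (4,4)@(9, 9): e=[-6,24,18] → .
    (3,5)@(7, 11): e=[-10,16,30] → .
  covered (5 px):
    . . . . . . . . . .
    . . . . . X . . . .
    . . . . X X . . . .
    . . . . X . . . . .
    . . . X . . . . . .
    . . . . . . . . . .

Answer: [8,6,22]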